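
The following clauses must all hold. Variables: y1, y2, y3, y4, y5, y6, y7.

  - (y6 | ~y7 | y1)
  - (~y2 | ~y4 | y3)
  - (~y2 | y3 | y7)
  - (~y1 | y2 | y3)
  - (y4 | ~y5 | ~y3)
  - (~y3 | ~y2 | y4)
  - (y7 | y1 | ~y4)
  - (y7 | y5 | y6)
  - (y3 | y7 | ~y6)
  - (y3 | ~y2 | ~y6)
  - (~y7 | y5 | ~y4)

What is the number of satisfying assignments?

23

Case analysis on y3 and y7:
  y3=1, y7=1: 9 of the 32 assignments to (y1,y2,y4,y5,y6) work.
  y3=1, y7=0: 8 of the 32 assignments to (y1,y2,y4,y5,y6) work.
  y3=0, y7=1: 5 of the 32 assignments to (y1,y2,y4,y5,y6) work.
  y3=0, y7=0: remaining (y1,y2,y4,y5,y6) ∈ {(0,0,0,1,0)} — 1.
Total: 9 + 8 + 5 + 1 = 23.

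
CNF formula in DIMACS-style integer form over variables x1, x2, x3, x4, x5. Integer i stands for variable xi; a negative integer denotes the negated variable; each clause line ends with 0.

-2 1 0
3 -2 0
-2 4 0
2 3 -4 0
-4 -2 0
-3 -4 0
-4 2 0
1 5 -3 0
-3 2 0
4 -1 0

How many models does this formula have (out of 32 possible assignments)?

The models are:
  x1=F x2=F x3=F x4=F x5=F
  x1=F x2=F x3=F x4=F x5=T
That's 2 in total.

2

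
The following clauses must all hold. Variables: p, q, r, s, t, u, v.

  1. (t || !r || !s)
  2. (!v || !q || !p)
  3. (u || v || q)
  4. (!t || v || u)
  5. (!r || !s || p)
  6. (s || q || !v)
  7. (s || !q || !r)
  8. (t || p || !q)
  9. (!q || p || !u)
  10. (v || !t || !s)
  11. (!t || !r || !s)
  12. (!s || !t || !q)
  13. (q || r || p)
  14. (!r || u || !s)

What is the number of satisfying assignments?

Case analysis on q and s:
  q=T, s=T: remaining (p,r,t,u,v) ∈ {(T,F,F,F,F); (T,F,F,T,F)} — 2.
  q=T, s=F: remaining (p,r,t,u,v) ∈ {(F,F,T,F,T); (T,F,F,F,F); (T,F,F,T,F); (T,F,T,T,F)} — 4.
  q=F, s=T: 5 of the 32 assignments to (p,r,t,u,v) work.
  q=F, s=F: t free; 3 ways for (p,r,u,v) × 2^1 = 6.
Total: 2 + 4 + 5 + 6 = 17.

17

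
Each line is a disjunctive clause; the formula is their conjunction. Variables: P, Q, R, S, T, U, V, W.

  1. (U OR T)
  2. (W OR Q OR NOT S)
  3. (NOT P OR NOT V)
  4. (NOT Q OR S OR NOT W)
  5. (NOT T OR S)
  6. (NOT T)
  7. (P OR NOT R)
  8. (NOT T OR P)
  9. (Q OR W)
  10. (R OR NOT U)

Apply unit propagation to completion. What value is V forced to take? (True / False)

(NOT T) is a unit clause: T = False.
(T OR U) with T = False leaves only U, so U = True.
From (R OR NOT U) and U = True: R = True.
From (NOT R OR P) and R = True: P = True.
From (NOT P OR NOT V) and P = True: V = False.

False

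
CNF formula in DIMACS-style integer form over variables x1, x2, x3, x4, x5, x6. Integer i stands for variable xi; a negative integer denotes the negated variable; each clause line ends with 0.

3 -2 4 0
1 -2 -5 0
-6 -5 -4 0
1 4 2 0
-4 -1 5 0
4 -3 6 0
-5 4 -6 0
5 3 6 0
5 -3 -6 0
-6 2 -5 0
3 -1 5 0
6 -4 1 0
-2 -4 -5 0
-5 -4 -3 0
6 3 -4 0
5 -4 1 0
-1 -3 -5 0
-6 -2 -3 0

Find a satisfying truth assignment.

Set x1 = True and propagate.
Branch on x2: take x2 = False.
Set x3 = False and propagate.
  then x5 is forced to True.
  then x6 is forced to False.
  then x4 is forced to False.

x1 = True, x2 = False, x3 = False, x4 = False, x5 = True, x6 = False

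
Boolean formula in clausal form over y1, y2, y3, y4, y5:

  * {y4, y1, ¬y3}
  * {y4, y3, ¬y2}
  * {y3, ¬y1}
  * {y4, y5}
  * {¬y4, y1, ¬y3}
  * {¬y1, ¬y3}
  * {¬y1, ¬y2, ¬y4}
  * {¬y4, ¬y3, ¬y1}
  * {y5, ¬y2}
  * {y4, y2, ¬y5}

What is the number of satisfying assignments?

Satisfying assignments:
  y1=F y2=F y3=F y4=T y5=F
  y1=F y2=F y3=F y4=T y5=T
  y1=F y2=T y3=F y4=T y5=T
That's 3 in total.

3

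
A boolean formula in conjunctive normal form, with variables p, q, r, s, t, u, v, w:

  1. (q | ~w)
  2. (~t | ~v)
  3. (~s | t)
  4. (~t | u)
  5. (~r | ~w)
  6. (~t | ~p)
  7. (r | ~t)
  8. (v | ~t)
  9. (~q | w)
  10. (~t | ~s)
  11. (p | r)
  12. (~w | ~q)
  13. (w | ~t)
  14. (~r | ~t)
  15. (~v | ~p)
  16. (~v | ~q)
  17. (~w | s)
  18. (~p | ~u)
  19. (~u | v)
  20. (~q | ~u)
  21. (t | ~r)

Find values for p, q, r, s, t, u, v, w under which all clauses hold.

p=T  q=F  r=F  s=F  t=F  u=F  v=F  w=F

Check each clause:
  1. (q | ~w) — ~w is true.
  2. (~t | ~v) — ~v is true.
  3. (~s | t) — ~s is true.
  4. (u | ~t) — ~t is true.
  5. (~r | ~w) — ~w is true.
  6. (~t | ~p) — ~t is true.
  7. (~t | r) — ~t is true.
  8. (v | ~t) — ~t is true.
  9. (~q | w) — ~q is true.
  10. (~s | ~t) — ~t is true.
  11. (p | r) — p is true.
  12. (~q | ~w) — ~w is true.
  13. (~t | w) — ~t is true.
  14. (~r | ~t) — ~t is true.
  15. (~p | ~v) — ~v is true.
  16. (~q | ~v) — ~v is true.
  17. (~w | s) — ~w is true.
  18. (~u | ~p) — ~u is true.
  19. (~u | v) — ~u is true.
  20. (~q | ~u) — ~u is true.
  21. (t | ~r) — ~r is true.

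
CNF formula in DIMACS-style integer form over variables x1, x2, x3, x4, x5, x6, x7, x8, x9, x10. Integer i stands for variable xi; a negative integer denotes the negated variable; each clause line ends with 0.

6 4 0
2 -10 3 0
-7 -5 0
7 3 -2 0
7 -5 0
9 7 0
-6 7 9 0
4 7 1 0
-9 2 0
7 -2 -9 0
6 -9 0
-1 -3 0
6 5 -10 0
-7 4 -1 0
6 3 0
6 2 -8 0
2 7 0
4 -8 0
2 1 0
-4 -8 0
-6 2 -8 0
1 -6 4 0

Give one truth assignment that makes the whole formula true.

x1=T, x2=T, x3=F, x4=T, x5=F, x6=T, x7=T, x8=F, x9=T, x10=F

Pure literal: x8 appears only negated; assign x8 = False.
x10 occurs only negated in the remaining clauses — set x10 = False.
Branch on x1: take x1 = True.
  then x3 is forced to False.
  then x6 is forced to True.
The remaining clauses are satisfied by x2 = True, x4 = True, x5 = False, x7 = True, x9 = True.
Check each clause:
  1. (x6 ∨ x4) — x4 is true.
  2. (x3 ∨ x2 ∨ ¬x10) — x2 is true.
  3. (¬x5 ∨ ¬x7) — ¬x5 is true.
  4. (x3 ∨ x7 ∨ ¬x2) — x7 is true.
  5. (x7 ∨ ¬x5) — ¬x5 is true.
  6. (x7 ∨ x9) — x9 is true.
  7. (x7 ∨ x9 ∨ ¬x6) — x9 is true.
  8. (x7 ∨ x1 ∨ x4) — x1 is true.
  9. (¬x9 ∨ x2) — x2 is true.
  10. (¬x2 ∨ ¬x9 ∨ x7) — x7 is true.
  11. (x6 ∨ ¬x9) — x6 is true.
  12. (¬x1 ∨ ¬x3) — ¬x3 is true.
  13. (x5 ∨ x6 ∨ ¬x10) — x6 is true.
  14. (¬x7 ∨ ¬x1 ∨ x4) — x4 is true.
  15. (x6 ∨ x3) — x6 is true.
  16. (x6 ∨ ¬x8 ∨ x2) — ¬x8 is true.
  17. (x2 ∨ x7) — x2 is true.
  18. (x4 ∨ ¬x8) — ¬x8 is true.
  19. (x1 ∨ x2) — x1 is true.
  20. (¬x8 ∨ ¬x4) — ¬x8 is true.
  21. (¬x8 ∨ ¬x6 ∨ x2) — ¬x8 is true.
  22. (¬x6 ∨ x4 ∨ x1) — x1 is true.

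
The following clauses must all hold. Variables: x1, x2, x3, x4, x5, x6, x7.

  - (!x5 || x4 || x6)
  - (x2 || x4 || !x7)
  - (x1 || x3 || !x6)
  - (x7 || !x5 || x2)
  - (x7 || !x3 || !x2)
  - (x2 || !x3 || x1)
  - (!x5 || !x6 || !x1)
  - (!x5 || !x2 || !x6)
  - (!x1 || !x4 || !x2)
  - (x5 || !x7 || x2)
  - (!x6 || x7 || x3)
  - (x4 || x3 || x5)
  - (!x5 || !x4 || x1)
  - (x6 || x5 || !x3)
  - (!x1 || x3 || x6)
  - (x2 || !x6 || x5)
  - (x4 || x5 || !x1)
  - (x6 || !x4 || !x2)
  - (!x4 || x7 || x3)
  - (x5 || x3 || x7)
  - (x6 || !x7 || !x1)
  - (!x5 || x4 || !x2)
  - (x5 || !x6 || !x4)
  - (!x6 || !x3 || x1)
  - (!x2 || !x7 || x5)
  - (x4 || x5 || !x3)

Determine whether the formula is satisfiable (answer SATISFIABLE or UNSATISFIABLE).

x5 = True:
  x6 = True:
    propagation gives x1=False, x3=True; an empty clause results — contradiction.
  x6 = False:
    propagation gives x4=True, x1=True, x2=False, x7=True; an empty clause results — contradiction.
x5 = False:
  x3 = True:
    propagation gives x6=True, x2=True, x7=True; an empty clause results — contradiction.
  x3 = False:
    propagation gives x4=True, x7=True, x2=True; an empty clause results — contradiction.
Every branch closes, so no satisfying assignment exists.

UNSATISFIABLE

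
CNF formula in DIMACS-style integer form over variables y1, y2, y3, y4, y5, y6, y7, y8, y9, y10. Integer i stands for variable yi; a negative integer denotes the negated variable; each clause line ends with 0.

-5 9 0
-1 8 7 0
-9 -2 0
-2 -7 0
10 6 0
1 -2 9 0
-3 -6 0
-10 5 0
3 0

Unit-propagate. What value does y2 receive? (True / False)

Unit clause (y3) sets y3 = True.
(!y6 || !y3) with y3 = True leaves only !y6, so y6 = False.
(y10 || y6) with y6 = False leaves only y10, so y10 = True.
In (!y10 || y5), !y10 is now false; y5 must hold, so y5 = True.
(!y5 || y9): since y5 = True, the clause reduces to (y9). y9 = True.
(!y9 || !y2) with y9 = True leaves only !y2, so y2 = False.

False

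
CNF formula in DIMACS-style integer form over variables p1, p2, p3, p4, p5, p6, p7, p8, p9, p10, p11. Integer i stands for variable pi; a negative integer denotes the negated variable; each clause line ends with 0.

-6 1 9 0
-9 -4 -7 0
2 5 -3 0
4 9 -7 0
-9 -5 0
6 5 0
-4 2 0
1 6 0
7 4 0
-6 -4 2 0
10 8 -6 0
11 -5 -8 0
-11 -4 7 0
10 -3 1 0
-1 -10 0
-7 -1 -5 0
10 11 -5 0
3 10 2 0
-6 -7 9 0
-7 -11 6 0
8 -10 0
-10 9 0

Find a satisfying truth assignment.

Pure literal: p2 appears only positively; assign p2 = True.
Branch on p1: take p1 = True.
  then p10 is forced to False.
Branch on p4: take p4 = False.
  then p7 is forced to True.
  then p9 is forced to True.
  then p5 is forced to False.
  then p6 is forced to True.
  then p8 is forced to True.
p3, p11 are now unconstrained; take p3 = False, p11 = False.
Check each clause:
  1. (p1 || !p6 || p9) — p9 is true.
  2. (!p9 || !p4 || !p7) — !p4 is true.
  3. (p5 || !p3 || p2) — p2 is true.
  4. (p4 || !p7 || p9) — p9 is true.
  5. (!p5 || !p9) — !p5 is true.
  6. (p6 || p5) — p6 is true.
  7. (!p4 || p2) — p2 is true.
  8. (p6 || p1) — p1 is true.
  9. (p4 || p7) — p7 is true.
  10. (p2 || !p4 || !p6) — p2 is true.
  11. (p10 || p8 || !p6) — p8 is true.
  12. (p11 || !p5 || !p8) — !p5 is true.
  13. (!p11 || p7 || !p4) — !p4 is true.
  14. (p10 || p1 || !p3) — p1 is true.
  15. (!p10 || !p1) — !p10 is true.
  16. (!p1 || !p7 || !p5) — !p5 is true.
  17. (p11 || p10 || !p5) — !p5 is true.
  18. (p10 || p2 || p3) — p2 is true.
  19. (!p6 || p9 || !p7) — p9 is true.
  20. (!p11 || p6 || !p7) — !p11 is true.
  21. (!p10 || p8) — p8 is true.
  22. (!p10 || p9) — p9 is true.

p1 = T, p2 = T, p3 = F, p4 = F, p5 = F, p6 = T, p7 = T, p8 = T, p9 = T, p10 = F, p11 = F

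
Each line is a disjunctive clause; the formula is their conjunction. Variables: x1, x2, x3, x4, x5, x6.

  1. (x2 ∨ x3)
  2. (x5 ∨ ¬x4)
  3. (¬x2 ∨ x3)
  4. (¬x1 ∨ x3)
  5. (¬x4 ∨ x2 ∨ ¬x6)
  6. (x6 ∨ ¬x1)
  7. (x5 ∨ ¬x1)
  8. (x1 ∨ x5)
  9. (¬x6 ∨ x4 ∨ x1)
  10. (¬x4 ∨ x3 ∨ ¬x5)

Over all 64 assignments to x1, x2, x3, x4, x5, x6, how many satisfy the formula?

The models are:
  x1=F x2=F x3=T x4=F x5=T x6=F
  x1=F x2=F x3=T x4=T x5=T x6=F
  x1=F x2=T x3=T x4=F x5=T x6=F
  x1=F x2=T x3=T x4=T x5=T x6=F
  x1=F x2=T x3=T x4=T x5=T x6=T
  x1=T x2=F x3=T x4=F x5=T x6=T
  x1=T x2=T x3=T x4=F x5=T x6=T
  x1=T x2=T x3=T x4=T x5=T x6=T
Count: 8.

8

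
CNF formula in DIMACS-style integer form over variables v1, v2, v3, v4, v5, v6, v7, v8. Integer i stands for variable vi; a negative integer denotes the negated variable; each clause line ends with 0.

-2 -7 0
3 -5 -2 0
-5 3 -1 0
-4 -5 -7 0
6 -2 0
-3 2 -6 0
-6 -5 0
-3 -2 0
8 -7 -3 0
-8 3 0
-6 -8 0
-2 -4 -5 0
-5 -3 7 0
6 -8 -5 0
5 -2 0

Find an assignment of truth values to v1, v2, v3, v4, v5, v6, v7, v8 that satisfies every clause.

v1=1, v2=0, v3=0, v4=0, v5=0, v6=1, v7=0, v8=0

Check each clause:
  1. (!v2 || !v7) — !v7 is true.
  2. (!v5 || !v2 || v3) — !v2 is true.
  3. (!v5 || !v1 || v3) — !v5 is true.
  4. (!v4 || !v7 || !v5) — !v7 is true.
  5. (!v2 || v6) — v6 is true.
  6. (!v6 || !v3 || v2) — !v3 is true.
  7. (!v6 || !v5) — !v5 is true.
  8. (!v3 || !v2) — !v3 is true.
  9. (!v3 || v8 || !v7) — !v7 is true.
  10. (!v8 || v3) — !v8 is true.
  11. (!v8 || !v6) — !v8 is true.
  12. (!v5 || !v4 || !v2) — !v5 is true.
  13. (!v5 || v7 || !v3) — !v5 is true.
  14. (!v5 || !v8 || v6) — !v8 is true.
  15. (!v2 || v5) — !v2 is true.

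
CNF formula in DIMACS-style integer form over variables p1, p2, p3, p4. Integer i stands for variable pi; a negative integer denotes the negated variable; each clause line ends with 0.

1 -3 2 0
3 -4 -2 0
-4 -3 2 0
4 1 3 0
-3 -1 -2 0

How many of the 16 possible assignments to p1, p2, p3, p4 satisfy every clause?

Satisfying assignments:
  p1=0 p2=0 p3=0 p4=1
  p1=0 p2=1 p3=1 p4=0
  p1=0 p2=1 p3=1 p4=1
  p1=1 p2=0 p3=0 p4=0
  p1=1 p2=0 p3=0 p4=1
  p1=1 p2=0 p3=1 p4=0
  p1=1 p2=1 p3=0 p4=0
Count: 7.

7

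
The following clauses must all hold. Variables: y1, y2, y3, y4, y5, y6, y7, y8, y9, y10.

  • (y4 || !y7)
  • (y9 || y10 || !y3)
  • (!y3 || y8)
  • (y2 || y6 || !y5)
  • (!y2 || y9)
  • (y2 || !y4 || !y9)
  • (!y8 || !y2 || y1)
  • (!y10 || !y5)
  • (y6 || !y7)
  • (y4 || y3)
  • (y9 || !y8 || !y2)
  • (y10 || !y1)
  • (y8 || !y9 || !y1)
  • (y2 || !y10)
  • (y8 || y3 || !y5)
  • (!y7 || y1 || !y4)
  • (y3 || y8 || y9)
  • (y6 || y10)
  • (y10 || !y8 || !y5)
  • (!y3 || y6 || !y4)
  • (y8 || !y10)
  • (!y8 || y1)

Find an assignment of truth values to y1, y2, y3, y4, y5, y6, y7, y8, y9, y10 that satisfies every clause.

y1=T, y2=T, y3=T, y4=F, y5=F, y6=F, y7=F, y8=T, y9=T, y10=T

Check each clause:
  1. (!y7 || y4) — !y7 is true.
  2. (y9 || y10 || !y3) — y9 is true.
  3. (y8 || !y3) — y8 is true.
  4. (!y5 || y2 || y6) — y2 is true.
  5. (y9 || !y2) — y9 is true.
  6. (y2 || !y4 || !y9) — y2 is true.
  7. (!y2 || y1 || !y8) — y1 is true.
  8. (!y5 || !y10) — !y5 is true.
  9. (!y7 || y6) — !y7 is true.
  10. (y3 || y4) — y3 is true.
  11. (!y8 || !y2 || y9) — y9 is true.
  12. (!y1 || y10) — y10 is true.
  13. (!y1 || !y9 || y8) — y8 is true.
  14. (y2 || !y10) — y2 is true.
  15. (y3 || y8 || !y5) — y8 is true.
  16. (!y7 || y1 || !y4) — y1 is true.
  17. (y9 || y3 || y8) — y8 is true.
  18. (y10 || y6) — y10 is true.
  19. (!y8 || y10 || !y5) — y10 is true.
  20. (!y4 || !y3 || y6) — !y4 is true.
  21. (y8 || !y10) — y8 is true.
  22. (!y8 || y1) — y1 is true.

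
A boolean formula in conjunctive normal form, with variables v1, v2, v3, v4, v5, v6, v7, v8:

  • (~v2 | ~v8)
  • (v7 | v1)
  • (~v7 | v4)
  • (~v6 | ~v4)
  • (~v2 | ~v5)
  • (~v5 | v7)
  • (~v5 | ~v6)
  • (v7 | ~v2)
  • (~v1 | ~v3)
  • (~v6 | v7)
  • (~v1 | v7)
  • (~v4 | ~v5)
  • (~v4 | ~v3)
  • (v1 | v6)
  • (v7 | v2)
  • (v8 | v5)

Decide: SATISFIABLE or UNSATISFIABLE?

v3 occurs only negated in the remaining clauses — set v3 = False.
Branch on v1: take v1 = True.
  then v7 is forced to True.
  then v4 is forced to True.
  then v6 is forced to False.
  then v5 is forced to False.
  then v8 is forced to True.
  then v2 is forced to False.
So v1=T, v2=F, v3=F, v4=T, v5=F, v6=F, v7=T, v8=T is a satisfying assignment.

SATISFIABLE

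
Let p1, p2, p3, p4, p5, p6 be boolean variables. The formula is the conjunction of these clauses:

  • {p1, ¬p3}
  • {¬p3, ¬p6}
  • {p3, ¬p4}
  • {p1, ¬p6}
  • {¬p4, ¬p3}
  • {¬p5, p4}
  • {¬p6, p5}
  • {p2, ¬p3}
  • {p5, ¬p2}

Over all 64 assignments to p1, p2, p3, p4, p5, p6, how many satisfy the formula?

2

The models are:
  p1=F p2=F p3=F p4=F p5=F p6=F
  p1=T p2=F p3=F p4=F p5=F p6=F
That's 2 in total.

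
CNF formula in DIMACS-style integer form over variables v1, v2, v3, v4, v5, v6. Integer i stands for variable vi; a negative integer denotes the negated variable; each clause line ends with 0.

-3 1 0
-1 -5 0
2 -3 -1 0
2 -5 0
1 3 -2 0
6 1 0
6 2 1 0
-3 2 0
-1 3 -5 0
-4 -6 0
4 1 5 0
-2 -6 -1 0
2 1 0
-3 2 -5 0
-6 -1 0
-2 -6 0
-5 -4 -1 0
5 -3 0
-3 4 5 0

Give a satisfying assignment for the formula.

v1=True  v2=False  v3=False  v4=True  v5=False  v6=False

Try v1 = True.
  then v5 is forced to False.
  then v6 is forced to False.
  then v3 is forced to False.
v2, v4 are now unconstrained; take v2 = False, v4 = True.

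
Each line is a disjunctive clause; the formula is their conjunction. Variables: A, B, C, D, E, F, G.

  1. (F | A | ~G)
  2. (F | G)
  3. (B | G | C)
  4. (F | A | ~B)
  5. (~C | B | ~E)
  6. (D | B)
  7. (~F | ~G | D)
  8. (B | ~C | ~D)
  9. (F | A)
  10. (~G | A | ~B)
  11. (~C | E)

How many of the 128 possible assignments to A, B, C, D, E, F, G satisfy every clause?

Split on B, then F.
  B=T, F=T: 15 of the 32 assignments to (A,C,D,E,G) work.
  B=T, F=F: D free; 3 ways for (A,C,E,G) × 2^1 = 6.
  B=F, F=T: remaining (A,C,D,E,G) ∈ {(F,F,T,F,T); (F,F,T,T,T); (T,F,T,F,T); (T,F,T,T,T)} — 4.
  B=F, F=F: remaining (A,C,D,E,G) ∈ {(T,F,T,F,T); (T,F,T,T,T)} — 2.
Total: 15 + 6 + 4 + 2 = 27.

27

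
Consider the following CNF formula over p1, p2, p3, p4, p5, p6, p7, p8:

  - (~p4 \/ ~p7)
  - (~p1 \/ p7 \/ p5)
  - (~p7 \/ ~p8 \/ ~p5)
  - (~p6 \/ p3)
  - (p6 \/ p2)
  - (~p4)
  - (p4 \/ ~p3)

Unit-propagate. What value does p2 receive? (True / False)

True

Unit clause (~p4) sets p4 = False.
(~p3 \/ p4): since p4 = False, the clause reduces to (~p3). p3 = False.
(p3 \/ ~p6) with p3 = False leaves only ~p6, so p6 = False.
In (p6 \/ p2), p6 is now false; p2 must hold, so p2 = True.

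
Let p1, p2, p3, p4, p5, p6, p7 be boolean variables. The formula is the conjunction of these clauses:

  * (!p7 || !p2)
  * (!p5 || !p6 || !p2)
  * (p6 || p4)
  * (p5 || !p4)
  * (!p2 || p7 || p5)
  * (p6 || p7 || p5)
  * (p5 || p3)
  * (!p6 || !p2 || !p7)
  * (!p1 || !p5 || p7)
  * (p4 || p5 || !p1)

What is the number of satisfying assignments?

22

Case analysis on p5 and p7:
  p5=1, p7=1: p1, p3 free; 3 ways for (p2,p4,p6) × 2^2 = 12.
  p5=1, p7=0: p3 free; 4 ways for (p1,p2,p4,p6) × 2^1 = 8.
  p5=0, p7=1: remaining (p1,p2,p3,p4,p6) ∈ {(0,0,1,0,1)} — 1.
  p5=0, p7=0: remaining (p1,p2,p3,p4,p6) ∈ {(0,0,1,0,1)} — 1.
Total: 12 + 8 + 1 + 1 = 22.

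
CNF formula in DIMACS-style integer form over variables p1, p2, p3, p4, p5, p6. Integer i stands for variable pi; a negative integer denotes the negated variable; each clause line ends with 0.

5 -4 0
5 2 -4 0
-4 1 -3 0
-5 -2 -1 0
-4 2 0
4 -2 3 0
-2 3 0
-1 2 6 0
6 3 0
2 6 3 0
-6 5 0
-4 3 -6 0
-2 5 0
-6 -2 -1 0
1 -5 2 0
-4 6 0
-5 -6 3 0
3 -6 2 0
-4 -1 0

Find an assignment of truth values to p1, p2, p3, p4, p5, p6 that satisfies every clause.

Set p1 = False and propagate.
Set p2 = False and propagate.
  then p4 is forced to False.
  then p5 is forced to False.
  then p6 is forced to False.
  then p3 is forced to True.
Every clause has at least one true literal under this assignment.
Check each clause:
  1. (!p4 || p5) — !p4 is true.
  2. (!p4 || p5 || p2) — !p4 is true.
  3. (!p3 || !p4 || p1) — !p4 is true.
  4. (!p2 || !p5 || !p1) — !p5 is true.
  5. (p2 || !p4) — !p4 is true.
  6. (!p2 || p4 || p3) — p3 is true.
  7. (p3 || !p2) — p3 is true.
  8. (p6 || p2 || !p1) — !p1 is true.
  9. (p6 || p3) — p3 is true.
  10. (p6 || p3 || p2) — p3 is true.
  11. (p5 || !p6) — !p6 is true.
  12. (!p6 || p3 || !p4) — !p6 is true.
  13. (p5 || !p2) — !p2 is true.
  14. (!p2 || !p1 || !p6) — !p6 is true.
  15. (p2 || p1 || !p5) — !p5 is true.
  16. (!p4 || p6) — !p4 is true.
  17. (!p6 || p3 || !p5) — !p6 is true.
  18. (p2 || p3 || !p6) — p3 is true.
  19. (!p4 || !p1) — !p4 is true.

p1=False, p2=False, p3=True, p4=False, p5=False, p6=False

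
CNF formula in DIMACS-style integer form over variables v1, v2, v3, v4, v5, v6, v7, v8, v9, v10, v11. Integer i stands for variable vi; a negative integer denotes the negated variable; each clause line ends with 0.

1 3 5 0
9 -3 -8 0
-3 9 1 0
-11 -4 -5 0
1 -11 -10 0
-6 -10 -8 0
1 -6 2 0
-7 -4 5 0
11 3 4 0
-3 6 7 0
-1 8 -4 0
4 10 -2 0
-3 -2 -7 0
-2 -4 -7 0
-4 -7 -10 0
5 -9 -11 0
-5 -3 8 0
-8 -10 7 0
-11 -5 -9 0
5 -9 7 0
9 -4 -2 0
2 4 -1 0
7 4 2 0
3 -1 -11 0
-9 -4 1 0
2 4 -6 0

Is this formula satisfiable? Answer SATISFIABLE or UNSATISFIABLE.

SATISFIABLE

Set v1 = True and propagate.
Branch on v2: take v2 = False.
  then v4 is forced to True.
  then v8 is forced to True.
For the remaining variables, v3 = True, v5 = True, v6 = True, v7 = True, v9 = True, v10 = False, v11 = False works.
Every clause has at least one true literal under this assignment.
So v1 = True, v2 = False, v3 = True, v4 = True, v5 = True, v6 = True, v7 = True, v8 = True, v9 = True, v10 = False, v11 = False is a satisfying assignment.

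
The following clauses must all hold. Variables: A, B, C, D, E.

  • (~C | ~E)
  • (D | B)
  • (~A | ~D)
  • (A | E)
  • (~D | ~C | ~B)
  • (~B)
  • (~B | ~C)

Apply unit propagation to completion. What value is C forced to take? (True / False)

(~B) is a unit clause: B = False.
In (B | D), B is now false; D must hold, so D = True.
(~D | ~A): since D = True, the clause reduces to (~A). A = False.
In (A | E), A is now false; E must hold, so E = True.
(~C | ~E) with E = True leaves only ~C, so C = False.

False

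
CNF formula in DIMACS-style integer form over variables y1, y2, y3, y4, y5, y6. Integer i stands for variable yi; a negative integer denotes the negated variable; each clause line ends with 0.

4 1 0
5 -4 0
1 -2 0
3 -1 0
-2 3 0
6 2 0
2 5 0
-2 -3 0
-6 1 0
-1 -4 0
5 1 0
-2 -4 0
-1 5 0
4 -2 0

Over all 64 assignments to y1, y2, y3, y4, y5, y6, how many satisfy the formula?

1

Satisfying assignments:
  y1=T y2=F y3=T y4=F y5=T y6=T
Count: 1.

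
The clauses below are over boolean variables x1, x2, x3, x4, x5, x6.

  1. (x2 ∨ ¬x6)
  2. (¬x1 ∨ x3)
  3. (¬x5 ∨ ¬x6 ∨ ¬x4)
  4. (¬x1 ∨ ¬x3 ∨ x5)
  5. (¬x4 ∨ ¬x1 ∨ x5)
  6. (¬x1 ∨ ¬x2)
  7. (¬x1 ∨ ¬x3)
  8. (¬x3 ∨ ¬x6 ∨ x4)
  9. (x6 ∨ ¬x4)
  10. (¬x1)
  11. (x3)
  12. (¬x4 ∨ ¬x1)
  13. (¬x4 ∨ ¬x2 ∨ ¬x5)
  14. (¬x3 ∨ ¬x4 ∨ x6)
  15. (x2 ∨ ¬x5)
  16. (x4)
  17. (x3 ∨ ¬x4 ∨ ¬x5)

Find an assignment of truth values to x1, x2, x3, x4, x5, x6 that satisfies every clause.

x1 = F, x2 = T, x3 = T, x4 = T, x5 = F, x6 = T

The clause (¬x1) is unit: x1 must be False.
The clause (x3) is unit: x3 must be True.
The clause (x4) is unit: x4 must be True.
The clause (x6) is unit: x6 must be True.
Unit propagation: (x2) forces x2 = True.
(¬x5) is a unit clause, so x5 = False.
Every clause has at least one true literal under this assignment.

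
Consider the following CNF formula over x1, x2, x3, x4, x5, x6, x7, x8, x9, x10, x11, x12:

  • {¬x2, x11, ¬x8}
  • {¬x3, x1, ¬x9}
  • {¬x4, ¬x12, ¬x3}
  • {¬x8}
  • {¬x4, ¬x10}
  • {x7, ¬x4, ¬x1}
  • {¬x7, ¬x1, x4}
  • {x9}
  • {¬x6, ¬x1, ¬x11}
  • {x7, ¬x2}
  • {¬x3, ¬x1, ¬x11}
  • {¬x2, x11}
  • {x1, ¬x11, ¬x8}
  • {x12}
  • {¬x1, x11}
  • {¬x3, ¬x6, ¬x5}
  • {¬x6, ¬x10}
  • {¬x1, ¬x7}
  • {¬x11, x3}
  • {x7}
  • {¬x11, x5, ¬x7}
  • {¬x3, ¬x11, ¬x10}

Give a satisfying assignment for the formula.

x1 = F, x2 = F, x3 = F, x4 = T, x5 = T, x6 = F, x7 = T, x8 = F, x9 = T, x10 = F, x11 = F, x12 = T

Check each clause:
  1. {¬x2, x11, ¬x8} — ¬x8 is true.
  2. {¬x3, ¬x9, x1} — ¬x3 is true.
  3. {¬x3, ¬x12, ¬x4} — ¬x3 is true.
  4. {¬x8} — ¬x8 is true.
  5. {¬x4, ¬x10} — ¬x10 is true.
  6. {x7, ¬x4, ¬x1} — ¬x1 is true.
  7. {¬x7, x4, ¬x1} — x4 is true.
  8. {x9} — x9 is true.
  9. {¬x6, ¬x1, ¬x11} — ¬x6 is true.
  10. {x7, ¬x2} — ¬x2 is true.
  11. {¬x11, ¬x3, ¬x1} — ¬x3 is true.
  12. {¬x2, x11} — ¬x2 is true.
  13. {¬x8, ¬x11, x1} — ¬x8 is true.
  14. {x12} — x12 is true.
  15. {¬x1, x11} — ¬x1 is true.
  16. {¬x5, ¬x3, ¬x6} — ¬x6 is true.
  17. {¬x10, ¬x6} — ¬x6 is true.
  18. {¬x1, ¬x7} — ¬x1 is true.
  19. {x3, ¬x11} — ¬x11 is true.
  20. {x7} — x7 is true.
  21. {x5, ¬x7, ¬x11} — ¬x11 is true.
  22. {¬x11, ¬x3, ¬x10} — ¬x3 is true.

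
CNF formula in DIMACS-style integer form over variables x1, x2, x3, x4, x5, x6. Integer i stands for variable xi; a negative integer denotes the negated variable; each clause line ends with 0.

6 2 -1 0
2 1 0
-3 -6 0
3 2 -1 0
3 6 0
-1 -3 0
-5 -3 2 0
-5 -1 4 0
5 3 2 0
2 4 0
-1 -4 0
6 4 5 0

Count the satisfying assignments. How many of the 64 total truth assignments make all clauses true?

Split on x1, then x2.
  x1=T, x2=T: remaining (x3,x4,x5,x6) ∈ {(F,F,F,T)} — 1.
  x1=T, x2=F: a clause becomes empty — 0.
  x1=F, x2=T: 7 of the 16 assignments to (x3,x4,x5,x6) work.
  x1=F, x2=F: a clause becomes empty — 0.
Total: 1 + 0 + 7 + 0 = 8.

8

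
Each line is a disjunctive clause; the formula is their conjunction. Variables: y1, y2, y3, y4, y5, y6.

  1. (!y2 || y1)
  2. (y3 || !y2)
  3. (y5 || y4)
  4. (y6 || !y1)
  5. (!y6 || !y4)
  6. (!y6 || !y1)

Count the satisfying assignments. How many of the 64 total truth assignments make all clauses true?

Case analysis on y1 and y6:
  y1=1, y6=1: a clause becomes empty — 0.
  y1=1, y6=0: a clause becomes empty — 0.
  y1=0, y6=1: remaining (y2,y3,y4,y5) ∈ {(0,0,0,1); (0,1,0,1)} — 2.
  y1=0, y6=0: y3 free; 3 ways for (y2,y4,y5) × 2^1 = 6.
Total: 0 + 0 + 2 + 6 = 8.

8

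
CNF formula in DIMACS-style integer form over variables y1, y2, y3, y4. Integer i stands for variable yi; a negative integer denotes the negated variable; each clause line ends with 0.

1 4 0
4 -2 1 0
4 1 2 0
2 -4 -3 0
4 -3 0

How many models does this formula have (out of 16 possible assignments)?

Case analysis on y4 and y1:
  y4=1, y1=1: remaining (y2,y3) ∈ {(0,0); (1,0); (1,1)} — 3.
  y4=1, y1=0: remaining (y2,y3) ∈ {(0,0); (1,0); (1,1)} — 3.
  y4=0, y1=1: remaining (y2,y3) ∈ {(0,0); (1,0)} — 2.
  y4=0, y1=0: a clause becomes empty — 0.
Total: 3 + 3 + 2 + 0 = 8.

8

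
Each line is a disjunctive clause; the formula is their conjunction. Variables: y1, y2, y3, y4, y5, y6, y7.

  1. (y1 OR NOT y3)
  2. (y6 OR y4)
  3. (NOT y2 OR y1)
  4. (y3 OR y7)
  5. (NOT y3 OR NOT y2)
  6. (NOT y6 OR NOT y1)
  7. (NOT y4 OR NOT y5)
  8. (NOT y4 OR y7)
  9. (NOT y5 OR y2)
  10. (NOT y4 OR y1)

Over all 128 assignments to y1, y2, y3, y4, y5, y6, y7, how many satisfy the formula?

4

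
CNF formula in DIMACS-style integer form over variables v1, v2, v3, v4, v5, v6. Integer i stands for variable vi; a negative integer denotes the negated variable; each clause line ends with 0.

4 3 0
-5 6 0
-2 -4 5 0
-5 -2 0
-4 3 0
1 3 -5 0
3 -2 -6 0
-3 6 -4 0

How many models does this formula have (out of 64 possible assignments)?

14

Case analysis on v3 and v4:
  v3=T, v4=T: remaining (v1,v2,v5,v6) ∈ {(F,F,F,T); (F,F,T,T); (T,F,F,T); (T,F,T,T)} — 4.
  v3=T, v4=F: v1 free; 5 ways for (v2,v5,v6) × 2^1 = 10.
  v3=F, v4=T: a clause becomes empty — 0.
  v3=F, v4=F: a clause becomes empty — 0.
Total: 4 + 10 + 0 + 0 = 14.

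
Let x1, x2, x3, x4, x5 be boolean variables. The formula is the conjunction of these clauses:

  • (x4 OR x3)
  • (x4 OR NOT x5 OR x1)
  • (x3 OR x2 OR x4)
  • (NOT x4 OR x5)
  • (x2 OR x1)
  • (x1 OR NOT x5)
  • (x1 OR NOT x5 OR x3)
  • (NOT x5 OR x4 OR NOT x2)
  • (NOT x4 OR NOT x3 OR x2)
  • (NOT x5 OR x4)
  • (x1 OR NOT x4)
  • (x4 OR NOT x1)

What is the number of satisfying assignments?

4

The models are:
  x1=0 x2=1 x3=1 x4=0 x5=0
  x1=1 x2=0 x3=0 x4=1 x5=1
  x1=1 x2=1 x3=0 x4=1 x5=1
  x1=1 x2=1 x3=1 x4=1 x5=1
Count: 4.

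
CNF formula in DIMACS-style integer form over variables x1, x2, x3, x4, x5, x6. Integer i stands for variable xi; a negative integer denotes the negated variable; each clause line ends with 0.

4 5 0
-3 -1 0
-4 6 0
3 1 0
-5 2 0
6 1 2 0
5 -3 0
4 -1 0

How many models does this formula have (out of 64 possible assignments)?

6

Satisfying assignments:
  x1=F x2=T x3=T x4=F x5=T x6=F
  x1=F x2=T x3=T x4=F x5=T x6=T
  x1=F x2=T x3=T x4=T x5=T x6=T
  x1=T x2=F x3=F x4=T x5=F x6=T
  x1=T x2=T x3=F x4=T x5=F x6=T
  x1=T x2=T x3=F x4=T x5=T x6=T
That's 6 in total.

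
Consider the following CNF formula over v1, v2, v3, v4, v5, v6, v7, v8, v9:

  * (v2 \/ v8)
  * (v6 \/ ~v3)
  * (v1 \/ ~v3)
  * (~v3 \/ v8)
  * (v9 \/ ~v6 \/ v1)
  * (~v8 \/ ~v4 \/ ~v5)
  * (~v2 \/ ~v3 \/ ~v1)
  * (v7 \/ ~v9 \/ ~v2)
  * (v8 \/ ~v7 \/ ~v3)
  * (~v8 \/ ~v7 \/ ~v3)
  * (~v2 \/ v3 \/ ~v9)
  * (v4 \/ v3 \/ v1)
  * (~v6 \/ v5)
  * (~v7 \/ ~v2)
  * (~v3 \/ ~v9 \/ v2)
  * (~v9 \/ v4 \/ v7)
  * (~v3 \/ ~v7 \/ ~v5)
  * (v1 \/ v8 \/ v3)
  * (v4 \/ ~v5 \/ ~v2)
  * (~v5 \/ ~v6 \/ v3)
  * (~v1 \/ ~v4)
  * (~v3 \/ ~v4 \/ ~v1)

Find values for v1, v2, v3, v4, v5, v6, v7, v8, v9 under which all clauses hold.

v1=T, v2=F, v3=F, v4=F, v5=F, v6=F, v7=T, v8=T, v9=T

Check each clause:
  1. (v8 \/ v2) — v8 is true.
  2. (v6 \/ ~v3) — ~v3 is true.
  3. (v1 \/ ~v3) — v1 is true.
  4. (v8 \/ ~v3) — v8 is true.
  5. (~v6 \/ v9 \/ v1) — v9 is true.
  6. (~v4 \/ ~v8 \/ ~v5) — ~v5 is true.
  7. (~v2 \/ ~v1 \/ ~v3) — ~v3 is true.
  8. (~v9 \/ ~v2 \/ v7) — v7 is true.
  9. (~v3 \/ v8 \/ ~v7) — v8 is true.
  10. (~v7 \/ ~v8 \/ ~v3) — ~v3 is true.
  11. (~v9 \/ ~v2 \/ v3) — ~v2 is true.
  12. (v3 \/ v4 \/ v1) — v1 is true.
  13. (~v6 \/ v5) — ~v6 is true.
  14. (~v7 \/ ~v2) — ~v2 is true.
  15. (~v3 \/ ~v9 \/ v2) — ~v3 is true.
  16. (v7 \/ v4 \/ ~v9) — v7 is true.
  17. (~v7 \/ ~v3 \/ ~v5) — ~v5 is true.
  18. (v1 \/ v8 \/ v3) — v8 is true.
  19. (~v2 \/ ~v5 \/ v4) — ~v5 is true.
  20. (~v5 \/ ~v6 \/ v3) — ~v6 is true.
  21. (~v1 \/ ~v4) — ~v4 is true.
  22. (~v3 \/ ~v1 \/ ~v4) — ~v4 is true.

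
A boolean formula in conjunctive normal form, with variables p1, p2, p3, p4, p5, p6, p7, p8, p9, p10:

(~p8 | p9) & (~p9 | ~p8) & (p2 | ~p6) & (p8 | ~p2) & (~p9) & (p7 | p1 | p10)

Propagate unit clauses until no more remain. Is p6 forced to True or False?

False

(~p9) stands alone — p9 = False.
(~p8 | p9): since p9 = False, the clause reduces to (~p8). p8 = False.
(~p2 | p8) with p8 = False leaves only ~p2, so p2 = False.
(p2 | ~p6) with p2 = False leaves only ~p6, so p6 = False.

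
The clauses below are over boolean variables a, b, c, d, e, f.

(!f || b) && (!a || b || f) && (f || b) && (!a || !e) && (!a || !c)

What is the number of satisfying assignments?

20

Case analysis on a and b:
  a=1, b=1: remaining (c,d,e,f) ∈ {(0,0,0,0); (0,0,0,1); (0,1,0,0); (0,1,0,1)} — 4.
  a=1, b=0: a clause becomes empty — 0.
  a=0, b=1: c, d, e, f free → 2^4 = 16.
  a=0, b=0: a clause becomes empty — 0.
Total: 4 + 0 + 16 + 0 = 20.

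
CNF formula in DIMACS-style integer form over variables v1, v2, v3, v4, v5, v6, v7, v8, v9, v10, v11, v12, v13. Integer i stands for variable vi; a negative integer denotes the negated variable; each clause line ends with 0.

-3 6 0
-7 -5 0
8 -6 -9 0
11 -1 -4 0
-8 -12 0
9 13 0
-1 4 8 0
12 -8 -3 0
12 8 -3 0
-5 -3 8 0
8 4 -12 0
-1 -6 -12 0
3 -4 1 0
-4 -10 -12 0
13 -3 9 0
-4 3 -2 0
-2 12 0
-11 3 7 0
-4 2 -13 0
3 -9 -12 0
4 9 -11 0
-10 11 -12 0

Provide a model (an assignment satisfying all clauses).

v1=False, v2=False, v3=False, v4=False, v5=False, v6=False, v7=True, v8=True, v9=True, v10=False, v11=False, v12=False, v13=False

v5 occurs only negated in the remaining clauses — set v5 = False.
Pure literal: v10 appears only negated; assign v10 = False.
Branch on v1: take v1 = False.
Set v2 = False and propagate.
Branch on v3: take v3 = False.
  then v4 is forced to False.
For the remaining variables, v6 = False, v7 = True, v8 = True, v9 = True, v11 = False, v12 = False, v13 = False works.
Every clause has at least one true literal under this assignment.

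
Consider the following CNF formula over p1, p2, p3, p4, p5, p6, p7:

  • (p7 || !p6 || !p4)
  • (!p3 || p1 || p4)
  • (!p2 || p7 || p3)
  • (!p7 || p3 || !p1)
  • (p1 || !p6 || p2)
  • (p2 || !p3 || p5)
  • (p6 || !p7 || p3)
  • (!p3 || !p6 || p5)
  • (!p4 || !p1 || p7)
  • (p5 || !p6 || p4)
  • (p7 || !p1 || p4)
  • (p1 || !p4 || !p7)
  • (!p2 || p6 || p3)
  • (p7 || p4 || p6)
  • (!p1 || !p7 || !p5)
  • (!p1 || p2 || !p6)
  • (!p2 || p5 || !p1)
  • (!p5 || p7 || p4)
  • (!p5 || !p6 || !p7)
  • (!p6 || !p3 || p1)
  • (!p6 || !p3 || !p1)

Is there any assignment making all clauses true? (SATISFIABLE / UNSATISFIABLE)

Try p1 = False.
Set p2 = False and propagate.
  then p6 is forced to False.
For the remaining variables, p3 = False, p4 = True, p5 = True, p7 = False works.
So p1=F, p2=F, p3=F, p4=T, p5=T, p6=F, p7=F is a satisfying assignment.

SATISFIABLE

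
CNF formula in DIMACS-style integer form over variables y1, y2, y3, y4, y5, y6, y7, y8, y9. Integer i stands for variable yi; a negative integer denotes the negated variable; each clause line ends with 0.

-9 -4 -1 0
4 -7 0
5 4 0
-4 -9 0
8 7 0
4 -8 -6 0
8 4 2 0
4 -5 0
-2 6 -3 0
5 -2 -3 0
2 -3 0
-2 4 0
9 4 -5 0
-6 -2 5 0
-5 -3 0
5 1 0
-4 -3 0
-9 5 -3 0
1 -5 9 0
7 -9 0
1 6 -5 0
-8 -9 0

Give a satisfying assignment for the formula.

y1=T, y2=F, y3=F, y4=T, y5=F, y6=T, y7=T, y8=F, y9=F

Check each clause:
  1. {¬y4, ¬y9, ¬y1} — ¬y9 is true.
  2. {y4, ¬y7} — y4 is true.
  3. {y5, y4} — y4 is true.
  4. {¬y4, ¬y9} — ¬y9 is true.
  5. {y7, y8} — y7 is true.
  6. {¬y8, y4, ¬y6} — ¬y8 is true.
  7. {y8, y2, y4} — y4 is true.
  8. {y4, ¬y5} — ¬y5 is true.
  9. {¬y2, ¬y3, y6} — ¬y3 is true.
  10. {¬y2, ¬y3, y5} — ¬y3 is true.
  11. {y2, ¬y3} — ¬y3 is true.
  12. {¬y2, y4} — y4 is true.
  13. {¬y5, y9, y4} — ¬y5 is true.
  14. {y5, ¬y6, ¬y2} — ¬y2 is true.
  15. {¬y3, ¬y5} — ¬y5 is true.
  16. {y1, y5} — y1 is true.
  17. {¬y3, ¬y4} — ¬y3 is true.
  18. {y5, ¬y3, ¬y9} — ¬y3 is true.
  19. {y1, y9, ¬y5} — ¬y5 is true.
  20. {¬y9, y7} — y7 is true.
  21. {y6, ¬y5, y1} — y1 is true.
  22. {¬y8, ¬y9} — ¬y8 is true.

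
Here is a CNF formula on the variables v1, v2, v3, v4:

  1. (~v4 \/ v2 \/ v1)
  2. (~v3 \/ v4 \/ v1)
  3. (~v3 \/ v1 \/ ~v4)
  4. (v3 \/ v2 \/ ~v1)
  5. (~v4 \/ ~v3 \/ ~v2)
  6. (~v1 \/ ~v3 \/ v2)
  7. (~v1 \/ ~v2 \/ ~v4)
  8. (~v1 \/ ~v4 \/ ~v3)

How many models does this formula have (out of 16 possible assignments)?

The models are:
  v1=F v2=F v3=F v4=F
  v1=F v2=T v3=F v4=F
  v1=F v2=T v3=F v4=T
  v1=T v2=T v3=F v4=F
  v1=T v2=T v3=T v4=F
That's 5 in total.

5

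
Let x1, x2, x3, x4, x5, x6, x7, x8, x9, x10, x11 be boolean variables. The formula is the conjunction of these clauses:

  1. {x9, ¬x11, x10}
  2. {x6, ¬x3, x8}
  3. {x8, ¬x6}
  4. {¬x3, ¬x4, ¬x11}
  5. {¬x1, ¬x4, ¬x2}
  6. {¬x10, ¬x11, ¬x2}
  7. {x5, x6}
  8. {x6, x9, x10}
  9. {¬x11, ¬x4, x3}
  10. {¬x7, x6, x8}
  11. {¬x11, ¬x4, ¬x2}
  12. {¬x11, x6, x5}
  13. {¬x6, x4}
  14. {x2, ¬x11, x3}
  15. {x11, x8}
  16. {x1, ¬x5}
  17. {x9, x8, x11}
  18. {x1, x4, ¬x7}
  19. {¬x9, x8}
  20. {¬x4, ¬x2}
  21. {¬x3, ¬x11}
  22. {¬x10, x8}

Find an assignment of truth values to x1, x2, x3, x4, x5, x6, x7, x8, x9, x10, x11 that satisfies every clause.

x1=1  x2=1  x3=0  x4=0  x5=1  x6=0  x7=0  x8=1  x9=1  x10=1  x11=0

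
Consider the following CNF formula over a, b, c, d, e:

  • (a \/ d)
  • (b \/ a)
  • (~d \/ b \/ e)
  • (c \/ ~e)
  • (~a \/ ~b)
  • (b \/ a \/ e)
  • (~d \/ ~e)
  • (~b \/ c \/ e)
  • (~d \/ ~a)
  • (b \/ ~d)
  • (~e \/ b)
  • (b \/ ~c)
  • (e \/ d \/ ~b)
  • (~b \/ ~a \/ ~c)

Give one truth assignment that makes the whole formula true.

a = True  b = False  c = False  d = False  e = False

Try a = True.
  then b is forced to False.
  then d is forced to False.
  then e is forced to False.
  then c is forced to False.
Every clause has at least one true literal under this assignment.
Check each clause:
  1. (d \/ a) — a is true.
  2. (a \/ b) — a is true.
  3. (b \/ e \/ ~d) — ~d is true.
  4. (~e \/ c) — ~e is true.
  5. (~a \/ ~b) — ~b is true.
  6. (a \/ e \/ b) — a is true.
  7. (~d \/ ~e) — ~e is true.
  8. (c \/ e \/ ~b) — ~b is true.
  9. (~d \/ ~a) — ~d is true.
  10. (b \/ ~d) — ~d is true.
  11. (b \/ ~e) — ~e is true.
  12. (b \/ ~c) — ~c is true.
  13. (e \/ ~b \/ d) — ~b is true.
  14. (~a \/ ~c \/ ~b) — ~c is true.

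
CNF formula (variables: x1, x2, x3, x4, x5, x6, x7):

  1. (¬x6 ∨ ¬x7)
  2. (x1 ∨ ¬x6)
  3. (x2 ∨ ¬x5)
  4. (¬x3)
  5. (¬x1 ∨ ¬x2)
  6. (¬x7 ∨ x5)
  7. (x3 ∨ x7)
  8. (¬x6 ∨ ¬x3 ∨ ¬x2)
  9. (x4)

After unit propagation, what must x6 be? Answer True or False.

(¬x3) is a unit clause: x3 = False.
(x3 ∨ x7): since x3 = False, the clause reduces to (x7). x7 = True.
(¬x7 ∨ ¬x6) with x7 = True leaves only ¬x6, so x6 = False.

False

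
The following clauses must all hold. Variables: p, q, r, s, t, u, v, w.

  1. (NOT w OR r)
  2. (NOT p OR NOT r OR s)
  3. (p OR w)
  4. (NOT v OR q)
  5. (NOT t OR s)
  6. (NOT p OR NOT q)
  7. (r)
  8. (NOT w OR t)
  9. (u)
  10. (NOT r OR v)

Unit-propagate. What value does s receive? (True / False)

(r) is a unit clause: r = True.
(u) stands alone — u = True.
(NOT r OR v) with r = True leaves only v, so v = True.
(q OR NOT v) with v = True leaves only q, so q = True.
(NOT q OR NOT p): since q = True, the clause reduces to (NOT p). p = False.
From (w OR p) and p = False: w = True.
In (t OR NOT w), NOT w is now false; t must hold, so t = True.
(NOT t OR s): since t = True, the clause reduces to (s). s = True.

True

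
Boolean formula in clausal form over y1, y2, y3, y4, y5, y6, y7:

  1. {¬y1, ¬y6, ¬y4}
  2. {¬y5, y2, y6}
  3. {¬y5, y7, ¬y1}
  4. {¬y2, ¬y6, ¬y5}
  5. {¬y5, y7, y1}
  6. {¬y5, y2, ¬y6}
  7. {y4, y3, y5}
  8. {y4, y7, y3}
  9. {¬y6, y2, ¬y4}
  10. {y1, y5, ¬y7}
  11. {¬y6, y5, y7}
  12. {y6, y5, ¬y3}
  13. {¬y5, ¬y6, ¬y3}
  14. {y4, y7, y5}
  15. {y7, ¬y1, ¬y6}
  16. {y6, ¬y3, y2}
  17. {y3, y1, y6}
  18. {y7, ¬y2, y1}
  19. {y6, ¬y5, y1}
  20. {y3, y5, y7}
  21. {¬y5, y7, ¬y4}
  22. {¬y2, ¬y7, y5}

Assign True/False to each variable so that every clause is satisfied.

y1=True, y2=True, y3=True, y4=True, y5=True, y6=False, y7=True

Check each clause:
  1. {¬y1, ¬y4, ¬y6} — ¬y6 is true.
  2. {y6, y2, ¬y5} — y2 is true.
  3. {¬y5, y7, ¬y1} — y7 is true.
  4. {¬y2, ¬y6, ¬y5} — ¬y6 is true.
  5. {¬y5, y7, y1} — y1 is true.
  6. {y2, ¬y5, ¬y6} — y2 is true.
  7. {y3, y4, y5} — y3 is true.
  8. {y3, y4, y7} — y3 is true.
  9. {¬y4, y2, ¬y6} — ¬y6 is true.
  10. {y5, ¬y7, y1} — y5 is true.
  11. {y7, ¬y6, y5} — ¬y6 is true.
  12. {y6, y5, ¬y3} — y5 is true.
  13. {¬y5, ¬y3, ¬y6} — ¬y6 is true.
  14. {y5, y4, y7} — y4 is true.
  15. {y7, ¬y1, ¬y6} — ¬y6 is true.
  16. {y2, y6, ¬y3} — y2 is true.
  17. {y1, y3, y6} — y1 is true.
  18. {¬y2, y7, y1} — y1 is true.
  19. {y6, y1, ¬y5} — y1 is true.
  20. {y3, y7, y5} — y3 is true.
  21. {¬y5, y7, ¬y4} — y7 is true.
  22. {¬y2, y5, ¬y7} — y5 is true.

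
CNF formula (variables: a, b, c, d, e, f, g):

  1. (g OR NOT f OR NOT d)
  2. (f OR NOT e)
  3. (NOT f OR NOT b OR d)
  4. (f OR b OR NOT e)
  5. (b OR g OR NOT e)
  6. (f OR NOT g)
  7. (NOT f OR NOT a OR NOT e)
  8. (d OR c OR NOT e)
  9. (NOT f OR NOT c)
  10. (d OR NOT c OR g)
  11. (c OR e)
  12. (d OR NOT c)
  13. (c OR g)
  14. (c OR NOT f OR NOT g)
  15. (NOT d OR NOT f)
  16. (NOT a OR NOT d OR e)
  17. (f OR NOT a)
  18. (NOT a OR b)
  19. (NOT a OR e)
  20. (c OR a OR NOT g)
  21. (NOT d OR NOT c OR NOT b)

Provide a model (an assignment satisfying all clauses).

Try a = False.
Branch on b: take b = False.
For the remaining variables, c = True, d = True, e = False, f = False, g = False works.

a=False  b=False  c=True  d=True  e=False  f=False  g=False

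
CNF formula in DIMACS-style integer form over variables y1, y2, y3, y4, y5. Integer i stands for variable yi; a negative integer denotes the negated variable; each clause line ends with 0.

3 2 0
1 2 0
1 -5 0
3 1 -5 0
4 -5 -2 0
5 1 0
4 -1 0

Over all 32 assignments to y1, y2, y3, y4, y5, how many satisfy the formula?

6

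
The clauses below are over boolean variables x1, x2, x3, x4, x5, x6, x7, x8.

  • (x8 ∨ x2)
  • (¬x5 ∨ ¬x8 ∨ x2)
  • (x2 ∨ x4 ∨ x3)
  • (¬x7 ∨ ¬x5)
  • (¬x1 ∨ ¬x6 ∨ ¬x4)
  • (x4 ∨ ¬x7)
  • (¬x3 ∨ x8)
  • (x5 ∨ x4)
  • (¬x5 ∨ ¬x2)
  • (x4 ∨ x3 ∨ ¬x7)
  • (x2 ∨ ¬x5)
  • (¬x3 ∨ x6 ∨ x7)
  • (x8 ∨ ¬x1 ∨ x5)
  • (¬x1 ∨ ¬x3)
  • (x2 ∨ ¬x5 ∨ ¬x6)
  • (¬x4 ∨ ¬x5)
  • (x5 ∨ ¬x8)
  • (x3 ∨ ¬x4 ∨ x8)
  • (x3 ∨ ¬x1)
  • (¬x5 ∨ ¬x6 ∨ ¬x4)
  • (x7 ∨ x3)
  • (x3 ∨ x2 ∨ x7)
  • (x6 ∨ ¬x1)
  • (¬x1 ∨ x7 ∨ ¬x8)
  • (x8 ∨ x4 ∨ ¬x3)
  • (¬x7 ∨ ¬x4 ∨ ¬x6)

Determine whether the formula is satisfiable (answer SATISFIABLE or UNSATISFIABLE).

x3 = True:
  propagation gives x8=True, x1=False, x5=True, x2=True; an empty clause results — contradiction.
x3 = False:
  propagation gives x1=False, x7=True, x5=False, x4=True; an empty clause results — contradiction.
Every branch closes, so no satisfying assignment exists.

UNSATISFIABLE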